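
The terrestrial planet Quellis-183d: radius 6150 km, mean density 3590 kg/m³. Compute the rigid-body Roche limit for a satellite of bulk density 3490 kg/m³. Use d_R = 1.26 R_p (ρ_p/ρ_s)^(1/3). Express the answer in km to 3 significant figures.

d_R = 1.26 × 6150 km × (3590/3490)^(1/3)
    = 7820 km

7820 km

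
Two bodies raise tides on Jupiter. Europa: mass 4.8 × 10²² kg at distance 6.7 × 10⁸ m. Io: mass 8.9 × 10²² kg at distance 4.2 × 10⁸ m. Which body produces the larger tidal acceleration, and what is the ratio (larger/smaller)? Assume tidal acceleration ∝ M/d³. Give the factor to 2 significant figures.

Tidal stretch scales as M/d³; compute that for each body.
Europa: (4.8 × 10²²) / (6.7 × 10⁸)³ = 1.596 × 10⁻⁴
Io: (8.9 × 10²²) / (4.2 × 10⁸)³ = 1.201 × 10⁻³
Ratio (larger/smaller) = 7.5

Io, by a factor of ≈ 7.5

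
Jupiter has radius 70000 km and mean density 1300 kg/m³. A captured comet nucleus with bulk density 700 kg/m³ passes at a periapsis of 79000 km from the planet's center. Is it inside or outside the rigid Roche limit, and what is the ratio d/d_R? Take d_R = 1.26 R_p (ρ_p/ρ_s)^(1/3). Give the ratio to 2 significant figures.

d_R = 1.26 × (70000 km) × (1300/700)^(1/3) = 1.084 × 10⁵ km
d/d_R = (79000) / (1.084 × 10⁵) = 0.73
Since d/d_R < 1, the body is inside the Roche limit.

inside; d/d_R ≈ 0.73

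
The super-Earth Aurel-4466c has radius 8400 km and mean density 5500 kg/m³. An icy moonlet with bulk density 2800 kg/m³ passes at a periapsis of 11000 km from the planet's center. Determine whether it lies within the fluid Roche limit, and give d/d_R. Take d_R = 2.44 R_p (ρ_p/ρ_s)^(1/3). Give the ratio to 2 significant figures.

inside; d/d_R ≈ 0.43

d_R = 2.44 × (8400 km) × (5500/2800)^(1/3) = 25670 km
d/d_R = (11000) / (25670) = 0.43
Since d/d_R < 1, the body is inside the Roche limit.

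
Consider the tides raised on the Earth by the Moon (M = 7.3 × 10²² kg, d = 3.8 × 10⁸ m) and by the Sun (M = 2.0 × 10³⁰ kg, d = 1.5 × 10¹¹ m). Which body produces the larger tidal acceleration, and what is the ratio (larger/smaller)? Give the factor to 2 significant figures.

Tidal acceleration ∝ M/d³, so compare M/d³ for each.
The Moon: (7.3 × 10²²) / (3.8 × 10⁸)³ = 1.330 × 10⁻³
The Sun: (2.0 × 10³⁰) / (1.5 × 10¹¹)³ = 5.926 × 10⁻⁴
Ratio (larger/smaller) = 2.2

The Moon, by a factor of ≈ 2.2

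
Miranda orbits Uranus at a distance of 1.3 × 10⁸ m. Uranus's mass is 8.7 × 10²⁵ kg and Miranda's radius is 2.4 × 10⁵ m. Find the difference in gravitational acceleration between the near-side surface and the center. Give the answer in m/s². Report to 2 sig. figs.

Δa = 2GMr/d³
   = 2 × (6.674 × 10⁻¹¹) × (8.7 × 10²⁵) × (2.4 × 10⁵) / (1.3 × 10⁸)³
   = 1.3 × 10⁻³ m/s²

1.3 × 10⁻³ m/s²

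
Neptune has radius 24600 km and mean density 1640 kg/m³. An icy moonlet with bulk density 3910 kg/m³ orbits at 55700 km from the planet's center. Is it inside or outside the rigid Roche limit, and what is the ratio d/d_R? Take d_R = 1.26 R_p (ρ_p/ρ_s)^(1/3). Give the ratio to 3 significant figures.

d_R = 1.26 × (24600 km) × (1640/3910)^(1/3) = 23200 km
d/d_R = (55700) / (23200) = 2.40
Since d/d_R > 1, the body is outside the Roche limit.

outside; d/d_R ≈ 2.40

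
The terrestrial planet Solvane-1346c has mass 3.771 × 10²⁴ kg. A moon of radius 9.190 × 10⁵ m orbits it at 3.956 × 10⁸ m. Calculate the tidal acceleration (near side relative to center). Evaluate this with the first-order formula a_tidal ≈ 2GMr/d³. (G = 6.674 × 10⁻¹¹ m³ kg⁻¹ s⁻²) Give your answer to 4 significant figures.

7.472 × 10⁻⁶ m/s²

Differencing GM/(d−r)² and GM/d² to first order in r/d gives 2GMr/d³.
Δg = 2GMr/d³
   = 2 × (6.674 × 10⁻¹¹) × (3.771 × 10²⁴) × (9.190 × 10⁵) / (3.956 × 10⁸)³
   = 7.472 × 10⁻⁶ m/s²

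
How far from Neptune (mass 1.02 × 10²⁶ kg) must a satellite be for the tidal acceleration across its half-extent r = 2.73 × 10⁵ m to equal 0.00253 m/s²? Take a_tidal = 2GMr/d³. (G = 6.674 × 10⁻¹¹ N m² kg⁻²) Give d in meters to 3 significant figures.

1.14 × 10⁸ m

2GMr/d³ = a_tidal  ⇒  d = (2GMr / a_tidal)^(1/3)
d = (2 × 6.674×10⁻¹¹ × (1.02 × 10²⁶) × (2.73 × 10⁵) / (0.00253))^(1/3)
  = 1.14 × 10⁸ m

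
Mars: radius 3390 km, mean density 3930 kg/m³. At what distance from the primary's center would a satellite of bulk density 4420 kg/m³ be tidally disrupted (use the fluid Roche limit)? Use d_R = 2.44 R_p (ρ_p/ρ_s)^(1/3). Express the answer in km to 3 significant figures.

d_R = 2.44 × 3390 km × (3930/4420)^(1/3)
    = 7950 km

7950 km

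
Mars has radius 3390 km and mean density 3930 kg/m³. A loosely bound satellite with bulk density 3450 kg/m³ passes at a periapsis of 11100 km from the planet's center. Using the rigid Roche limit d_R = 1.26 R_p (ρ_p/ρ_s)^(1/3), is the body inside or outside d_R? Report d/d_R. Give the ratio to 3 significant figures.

d_R = 1.26 × (3390 km) × (3930/3450)^(1/3) = 4461 km
d/d_R = (11100) / (4461) = 2.49
Since d/d_R > 1, the body is outside the Roche limit.

outside; d/d_R ≈ 2.49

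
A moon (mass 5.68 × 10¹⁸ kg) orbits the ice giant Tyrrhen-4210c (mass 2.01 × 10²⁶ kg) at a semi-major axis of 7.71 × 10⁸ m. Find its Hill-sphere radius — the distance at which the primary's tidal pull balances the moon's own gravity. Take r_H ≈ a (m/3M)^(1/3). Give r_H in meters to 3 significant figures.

1.63 × 10⁶ m

r_H ≈ a (m/3M)^(1/3)
    = (7.71 × 10⁸) × (5.68 × 10¹⁸ / (3 × 2.01 × 10²⁶))^(1/3)
    = 1.63 × 10⁶ m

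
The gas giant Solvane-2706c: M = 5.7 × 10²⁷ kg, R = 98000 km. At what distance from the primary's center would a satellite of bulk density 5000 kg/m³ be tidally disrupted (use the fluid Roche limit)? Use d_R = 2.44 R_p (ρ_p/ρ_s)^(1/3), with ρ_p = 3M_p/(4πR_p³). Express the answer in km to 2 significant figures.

1.6 × 10⁵ km

ρ_p = 3M_p/(4πR_p³) = 3 × (5.7 × 10²⁷) / (4π × (9.8 × 10⁷ m)³) = 1400 kg/m³
d_R = 2.44 × 98000 km × (1400/5000)^(1/3)
    = 1.6 × 10⁵ km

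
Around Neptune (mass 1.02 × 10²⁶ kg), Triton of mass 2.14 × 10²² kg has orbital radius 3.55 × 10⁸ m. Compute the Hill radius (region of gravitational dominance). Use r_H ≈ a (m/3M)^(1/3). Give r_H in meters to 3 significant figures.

1.46 × 10⁷ m

r_H ≈ a (m/3M)^(1/3)
    = (3.55 × 10⁸) × (2.14 × 10²² / (3 × 1.02 × 10²⁶))^(1/3)
    = 1.46 × 10⁷ m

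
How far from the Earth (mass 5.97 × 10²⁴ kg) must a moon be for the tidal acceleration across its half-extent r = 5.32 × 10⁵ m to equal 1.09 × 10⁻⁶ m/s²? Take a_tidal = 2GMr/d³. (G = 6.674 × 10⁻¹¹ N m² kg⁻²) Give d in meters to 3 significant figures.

7.30 × 10⁸ m

2GMr/d³ = a_tidal  ⇒  d = (2GMr / a_tidal)^(1/3)
d = (2 × 6.674×10⁻¹¹ × (5.97 × 10²⁴) × (5.32 × 10⁵) / (1.09 × 10⁻⁶))^(1/3)
  = 7.30 × 10⁸ m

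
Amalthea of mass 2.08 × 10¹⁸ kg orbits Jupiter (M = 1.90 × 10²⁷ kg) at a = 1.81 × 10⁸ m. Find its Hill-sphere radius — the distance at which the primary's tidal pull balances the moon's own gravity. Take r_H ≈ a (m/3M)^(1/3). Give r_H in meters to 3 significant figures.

1.29 × 10⁵ m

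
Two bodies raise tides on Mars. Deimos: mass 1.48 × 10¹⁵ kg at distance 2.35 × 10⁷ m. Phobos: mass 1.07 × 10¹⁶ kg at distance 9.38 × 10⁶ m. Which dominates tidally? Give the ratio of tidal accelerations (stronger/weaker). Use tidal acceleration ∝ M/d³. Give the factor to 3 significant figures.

Phobos, by a factor of ≈ 114

The tide-raising term goes as M/d³ (the gradient of a 1/d² field).
Deimos: (1.48 × 10¹⁵) / (2.35 × 10⁷)³ = 1.140 × 10⁻⁷
Phobos: (1.07 × 10¹⁶) / (9.38 × 10⁶)³ = 1.297 × 10⁻⁵
Ratio (larger/smaller) = 114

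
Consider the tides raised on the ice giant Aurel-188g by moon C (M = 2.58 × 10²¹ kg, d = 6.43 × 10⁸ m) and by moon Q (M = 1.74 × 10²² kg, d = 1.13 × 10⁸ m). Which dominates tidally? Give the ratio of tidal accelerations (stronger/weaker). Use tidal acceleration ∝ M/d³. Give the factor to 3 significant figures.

Moon Q, by a factor of ≈ 1240

The tide-raising term goes as M/d³ (the gradient of a 1/d² field).
Moon C: (2.58 × 10²¹) / (6.43 × 10⁸)³ = 9.705 × 10⁻⁶
Moon Q: (1.74 × 10²²) / (1.13 × 10⁸)³ = 1.206 × 10⁻²
Ratio (larger/smaller) = 1240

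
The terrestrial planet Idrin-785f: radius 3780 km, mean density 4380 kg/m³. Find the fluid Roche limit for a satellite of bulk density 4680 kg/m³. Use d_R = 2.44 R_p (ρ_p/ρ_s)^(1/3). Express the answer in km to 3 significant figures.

9020 km

d_R = 2.44 × 3780 km × (4380/4680)^(1/3)
    = 9020 km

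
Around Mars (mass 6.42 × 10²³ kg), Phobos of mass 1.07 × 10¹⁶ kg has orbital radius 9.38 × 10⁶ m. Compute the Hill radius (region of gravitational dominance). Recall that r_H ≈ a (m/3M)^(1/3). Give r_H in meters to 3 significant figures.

r_H ≈ a (m/3M)^(1/3)
    = (9.38 × 10⁶) × (1.07 × 10¹⁶ / (3 × 6.42 × 10²³))^(1/3)
    = 1.66 × 10⁴ m

1.66 × 10⁴ m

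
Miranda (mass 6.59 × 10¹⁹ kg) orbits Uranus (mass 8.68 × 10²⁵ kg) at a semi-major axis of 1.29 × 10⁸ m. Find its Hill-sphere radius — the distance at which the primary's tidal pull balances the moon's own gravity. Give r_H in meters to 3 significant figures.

8.16 × 10⁵ m

r_H ≈ a (m/3M)^(1/3)
    = (1.29 × 10⁸) × (6.59 × 10¹⁹ / (3 × 8.68 × 10²⁵))^(1/3)
    = 8.16 × 10⁵ m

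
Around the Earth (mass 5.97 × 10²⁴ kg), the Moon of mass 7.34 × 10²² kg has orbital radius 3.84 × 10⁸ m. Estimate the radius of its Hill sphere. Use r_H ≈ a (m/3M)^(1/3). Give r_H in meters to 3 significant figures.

6.15 × 10⁷ m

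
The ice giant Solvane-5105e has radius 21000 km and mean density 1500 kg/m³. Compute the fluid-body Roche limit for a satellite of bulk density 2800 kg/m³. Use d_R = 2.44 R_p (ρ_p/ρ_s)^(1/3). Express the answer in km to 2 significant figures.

d_R = 2.44 × 21000 km × (1500/2800)^(1/3)
    = 42000 km

42000 km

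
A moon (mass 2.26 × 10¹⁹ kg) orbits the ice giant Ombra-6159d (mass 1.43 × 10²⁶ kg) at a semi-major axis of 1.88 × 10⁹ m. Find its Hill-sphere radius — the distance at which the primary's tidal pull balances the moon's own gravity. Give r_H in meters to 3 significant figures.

r_H ≈ a (m/3M)^(1/3)
    = (1.88 × 10⁹) × (2.26 × 10¹⁹ / (3 × 1.43 × 10²⁶))^(1/3)
    = 7.05 × 10⁶ m

7.05 × 10⁶ m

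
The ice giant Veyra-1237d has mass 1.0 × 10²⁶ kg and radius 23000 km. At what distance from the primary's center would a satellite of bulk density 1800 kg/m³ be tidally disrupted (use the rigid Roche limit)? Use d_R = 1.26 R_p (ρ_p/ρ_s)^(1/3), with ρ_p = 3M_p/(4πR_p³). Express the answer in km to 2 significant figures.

30000 km

ρ_p = 3M_p/(4πR_p³) = 3 × (1.0 × 10²⁶) / (4π × (2.3 × 10⁷ m)³) = 2000 kg/m³
d_R = 1.26 × 23000 km × (2000/1800)^(1/3)
    = 30000 km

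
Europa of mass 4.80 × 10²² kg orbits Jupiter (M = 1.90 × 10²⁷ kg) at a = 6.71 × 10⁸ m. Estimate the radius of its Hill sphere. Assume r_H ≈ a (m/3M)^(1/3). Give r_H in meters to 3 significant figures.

r_H ≈ a (m/3M)^(1/3)
    = (6.71 × 10⁸) × (4.80 × 10²² / (3 × 1.90 × 10²⁷))^(1/3)
    = 1.37 × 10⁷ m

1.37 × 10⁷ m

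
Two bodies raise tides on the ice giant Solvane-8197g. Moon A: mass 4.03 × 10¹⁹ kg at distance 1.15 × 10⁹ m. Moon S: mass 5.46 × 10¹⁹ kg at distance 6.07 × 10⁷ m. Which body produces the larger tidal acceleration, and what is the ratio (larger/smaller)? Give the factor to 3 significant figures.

Moon S, by a factor of ≈ 9210

Tidal stretch scales as M/d³; compute that for each body.
Moon A: (4.03 × 10¹⁹) / (1.15 × 10⁹)³ = 2.650 × 10⁻⁸
Moon S: (5.46 × 10¹⁹) / (6.07 × 10⁷)³ = 2.441 × 10⁻⁴
Ratio (larger/smaller) = 9210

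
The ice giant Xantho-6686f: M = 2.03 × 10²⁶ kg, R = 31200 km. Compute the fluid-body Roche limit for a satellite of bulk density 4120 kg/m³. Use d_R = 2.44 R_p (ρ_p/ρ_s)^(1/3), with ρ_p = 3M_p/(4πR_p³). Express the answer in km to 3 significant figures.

55500 km

ρ_p = 3M_p/(4πR_p³) = 3 × (2.03 × 10²⁶) / (4π × (3.12 × 10⁷ m)³) = 1600 kg/m³
d_R = 2.44 × 31200 km × (1600/4120)^(1/3)
    = 55500 km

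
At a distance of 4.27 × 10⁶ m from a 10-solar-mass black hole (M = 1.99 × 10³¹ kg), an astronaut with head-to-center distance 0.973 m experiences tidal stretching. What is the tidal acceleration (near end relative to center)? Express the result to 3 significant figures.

The tidal stretch is the gradient of GM/d² times the body's extent r, hence the 1/d³ dependence.
a_tidal = 2GMr/d³
        = 2 × (6.674 × 10⁻¹¹) × (1.99 × 10³¹) × (0.973) / (4.27 × 10⁶)³
        = 3.32 × 10¹ m/s²

3.32 × 10¹ m/s²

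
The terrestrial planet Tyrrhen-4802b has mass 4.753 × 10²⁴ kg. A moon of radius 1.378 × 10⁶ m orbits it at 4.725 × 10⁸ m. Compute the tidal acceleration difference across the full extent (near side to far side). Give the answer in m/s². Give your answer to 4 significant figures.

1.658 × 10⁻⁵ m/s²

Δa = 4GMr/d³
   = 4 × (6.674 × 10⁻¹¹) × (4.753 × 10²⁴) × (1.378 × 10⁶) / (4.725 × 10⁸)³
   = 1.658 × 10⁻⁵ m/s²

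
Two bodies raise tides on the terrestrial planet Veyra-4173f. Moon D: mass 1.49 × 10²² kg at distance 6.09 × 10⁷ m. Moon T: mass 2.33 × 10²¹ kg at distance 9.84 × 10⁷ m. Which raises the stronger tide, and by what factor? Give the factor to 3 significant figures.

Tidal acceleration ∝ M/d³, so compare M/d³ for each.
Moon D: (1.49 × 10²²) / (6.09 × 10⁷)³ = 6.597 × 10⁻²
Moon T: (2.33 × 10²¹) / (9.84 × 10⁷)³ = 2.446 × 10⁻³
Ratio (larger/smaller) = 27.0

Moon D, by a factor of ≈ 27.0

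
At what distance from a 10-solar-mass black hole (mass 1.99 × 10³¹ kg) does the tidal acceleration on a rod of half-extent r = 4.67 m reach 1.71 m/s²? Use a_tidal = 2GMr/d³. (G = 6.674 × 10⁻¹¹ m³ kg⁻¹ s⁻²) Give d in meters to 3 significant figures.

1.94 × 10⁷ m

2GMr/d³ = a_tidal  ⇒  d = (2GMr / a_tidal)^(1/3)
d = (2 × 6.674×10⁻¹¹ × (1.99 × 10³¹) × (4.67) / (1.71))^(1/3)
  = 1.94 × 10⁷ m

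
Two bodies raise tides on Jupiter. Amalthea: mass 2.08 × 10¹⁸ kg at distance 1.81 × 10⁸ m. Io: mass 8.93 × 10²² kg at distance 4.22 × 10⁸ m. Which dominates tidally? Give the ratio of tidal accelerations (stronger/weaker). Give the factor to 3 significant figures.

Io, by a factor of ≈ 3390

The tide-raising term goes as M/d³ (the gradient of a 1/d² field).
Amalthea: (2.08 × 10¹⁸) / (1.81 × 10⁸)³ = 3.508 × 10⁻⁷
Io: (8.93 × 10²²) / (4.22 × 10⁸)³ = 1.188 × 10⁻³
Ratio (larger/smaller) = 3390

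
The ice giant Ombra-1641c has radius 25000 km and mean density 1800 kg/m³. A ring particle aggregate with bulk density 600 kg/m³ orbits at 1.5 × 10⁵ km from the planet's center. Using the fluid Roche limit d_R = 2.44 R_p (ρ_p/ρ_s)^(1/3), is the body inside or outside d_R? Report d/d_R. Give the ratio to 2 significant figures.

d_R = 2.44 × (25000 km) × (1800/600)^(1/3) = 87980 km
d/d_R = (1.5 × 10⁵) / (87980) = 1.7
Since d/d_R > 1, the body is outside the Roche limit.

outside; d/d_R ≈ 1.7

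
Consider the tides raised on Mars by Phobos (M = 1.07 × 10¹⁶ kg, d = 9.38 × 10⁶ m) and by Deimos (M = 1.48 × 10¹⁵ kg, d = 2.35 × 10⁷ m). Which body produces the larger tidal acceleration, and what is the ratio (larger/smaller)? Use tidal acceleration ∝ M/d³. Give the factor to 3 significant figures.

Phobos, by a factor of ≈ 114

The tide-raising term goes as M/d³ (the gradient of a 1/d² field).
Phobos: (1.07 × 10¹⁶) / (9.38 × 10⁶)³ = 1.297 × 10⁻⁵
Deimos: (1.48 × 10¹⁵) / (2.35 × 10⁷)³ = 1.140 × 10⁻⁷
Ratio (larger/smaller) = 114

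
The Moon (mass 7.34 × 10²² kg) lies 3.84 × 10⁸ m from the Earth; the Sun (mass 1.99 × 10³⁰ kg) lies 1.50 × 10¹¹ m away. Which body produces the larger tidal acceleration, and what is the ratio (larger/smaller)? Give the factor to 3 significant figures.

Tidal stretch scales as M/d³; compute that for each body.
The Moon: (7.34 × 10²²) / (3.84 × 10⁸)³ = 1.296 × 10⁻³
The Sun: (1.99 × 10³⁰) / (1.50 × 10¹¹)³ = 5.896 × 10⁻⁴
Ratio (larger/smaller) = 2.20

The Moon, by a factor of ≈ 2.20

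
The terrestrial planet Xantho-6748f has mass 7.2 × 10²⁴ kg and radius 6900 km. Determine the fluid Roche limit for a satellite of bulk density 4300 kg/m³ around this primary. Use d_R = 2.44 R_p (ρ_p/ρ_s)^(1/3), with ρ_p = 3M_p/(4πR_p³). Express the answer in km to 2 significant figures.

18000 km

ρ_p = 3M_p/(4πR_p³) = 3 × (7.2 × 10²⁴) / (4π × (6.9 × 10⁶ m)³) = 5200 kg/m³
d_R = 2.44 × 6900 km × (5200/4300)^(1/3)
    = 18000 km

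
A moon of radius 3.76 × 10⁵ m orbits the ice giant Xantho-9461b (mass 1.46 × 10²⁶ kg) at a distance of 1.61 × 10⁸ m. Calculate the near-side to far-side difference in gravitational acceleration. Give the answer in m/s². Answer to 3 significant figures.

3.51 × 10⁻³ m/s²

The field gradient is 2GM/d³; across the full diameter 2r the difference is 4GMr/d³.
Δg = 4GMr/d³
   = 4 × (6.674 × 10⁻¹¹) × (1.46 × 10²⁶) × (3.76 × 10⁵) / (1.61 × 10⁸)³
   = 3.51 × 10⁻³ m/s²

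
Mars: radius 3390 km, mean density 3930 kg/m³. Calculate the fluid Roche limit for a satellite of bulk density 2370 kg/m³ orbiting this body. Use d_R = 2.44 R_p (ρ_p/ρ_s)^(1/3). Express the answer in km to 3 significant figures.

9790 km

d_R = 2.44 × 3390 km × (3930/2370)^(1/3)
    = 9790 km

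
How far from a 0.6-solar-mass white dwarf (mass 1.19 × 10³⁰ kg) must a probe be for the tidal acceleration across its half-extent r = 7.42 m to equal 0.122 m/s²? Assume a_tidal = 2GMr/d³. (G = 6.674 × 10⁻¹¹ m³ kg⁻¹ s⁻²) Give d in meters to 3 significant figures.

2.13 × 10⁷ m

2GMr/d³ = a_tidal  ⇒  d = (2GMr / a_tidal)^(1/3)
d = (2 × 6.674×10⁻¹¹ × (1.19 × 10³⁰) × (7.42) / (0.122))^(1/3)
  = 2.13 × 10⁷ m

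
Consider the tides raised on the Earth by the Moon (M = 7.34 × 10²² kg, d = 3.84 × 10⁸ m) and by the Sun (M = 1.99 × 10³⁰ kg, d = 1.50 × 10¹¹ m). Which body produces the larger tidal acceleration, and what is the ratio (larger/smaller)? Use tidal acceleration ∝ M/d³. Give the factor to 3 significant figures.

Compare M/d³ for the two perturbers:
The Moon: (7.34 × 10²²) / (3.84 × 10⁸)³ = 1.296 × 10⁻³
The Sun: (1.99 × 10³⁰) / (1.50 × 10¹¹)³ = 5.896 × 10⁻⁴
Ratio (larger/smaller) = 2.20

The Moon, by a factor of ≈ 2.20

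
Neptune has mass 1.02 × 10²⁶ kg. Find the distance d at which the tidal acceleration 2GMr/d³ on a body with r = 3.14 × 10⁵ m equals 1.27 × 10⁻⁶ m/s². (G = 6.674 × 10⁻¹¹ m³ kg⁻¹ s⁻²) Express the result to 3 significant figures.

2GMr/d³ = a_tidal  ⇒  d = (2GMr / a_tidal)^(1/3)
d = (2 × 6.674×10⁻¹¹ × (1.02 × 10²⁶) × (3.14 × 10⁵) / (1.27 × 10⁻⁶))^(1/3)
  = 1.50 × 10⁹ m

1.50 × 10⁹ m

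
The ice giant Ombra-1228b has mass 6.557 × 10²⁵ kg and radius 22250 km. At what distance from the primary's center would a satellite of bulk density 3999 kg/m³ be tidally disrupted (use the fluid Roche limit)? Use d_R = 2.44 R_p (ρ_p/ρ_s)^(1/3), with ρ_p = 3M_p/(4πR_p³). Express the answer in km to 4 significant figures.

ρ_p = 3M_p/(4πR_p³) = 3 × (6.557 × 10²⁵) / (4π × (2.225 × 10⁷ m)³) = 1421 kg/m³
d_R = 2.44 × 22250 km × (1421/3999)^(1/3)
    = 38450 km

38450 km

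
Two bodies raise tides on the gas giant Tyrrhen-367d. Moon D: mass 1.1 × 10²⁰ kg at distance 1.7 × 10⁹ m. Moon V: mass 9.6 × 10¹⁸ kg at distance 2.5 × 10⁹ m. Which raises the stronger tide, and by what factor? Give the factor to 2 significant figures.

Tidal stretch scales as M/d³; compute that for each body.
Moon D: (1.1 × 10²⁰) / (1.7 × 10⁹)³ = 2.239 × 10⁻⁸
Moon V: (9.6 × 10¹⁸) / (2.5 × 10⁹)³ = 6.144 × 10⁻¹⁰
Ratio (larger/smaller) = 36

Moon D, by a factor of ≈ 36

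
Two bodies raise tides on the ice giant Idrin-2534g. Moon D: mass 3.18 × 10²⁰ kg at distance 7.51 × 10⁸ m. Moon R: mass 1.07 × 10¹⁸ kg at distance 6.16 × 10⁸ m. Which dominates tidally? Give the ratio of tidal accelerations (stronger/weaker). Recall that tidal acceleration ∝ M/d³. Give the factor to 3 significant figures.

Tidal acceleration ∝ M/d³, so compare M/d³ for each.
Moon D: (3.18 × 10²⁰) / (7.51 × 10⁸)³ = 7.508 × 10⁻⁷
Moon R: (1.07 × 10¹⁸) / (6.16 × 10⁸)³ = 4.578 × 10⁻⁹
Ratio (larger/smaller) = 164

Moon D, by a factor of ≈ 164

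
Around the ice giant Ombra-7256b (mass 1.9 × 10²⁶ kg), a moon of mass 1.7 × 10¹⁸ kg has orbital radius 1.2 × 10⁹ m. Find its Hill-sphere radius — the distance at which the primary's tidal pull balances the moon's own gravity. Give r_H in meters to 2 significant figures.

r_H ≈ a (m/3M)^(1/3)
    = (1.2 × 10⁹) × (1.7 × 10¹⁸ / (3 × 1.9 × 10²⁶))^(1/3)
    = 1.7 × 10⁶ m

1.7 × 10⁶ m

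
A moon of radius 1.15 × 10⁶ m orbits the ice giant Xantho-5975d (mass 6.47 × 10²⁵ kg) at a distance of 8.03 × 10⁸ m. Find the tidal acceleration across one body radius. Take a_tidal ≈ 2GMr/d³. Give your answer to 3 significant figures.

1.92 × 10⁻⁵ m/s²

Δg = 2GMr/d³
   = 2 × (6.674 × 10⁻¹¹) × (6.47 × 10²⁵) × (1.15 × 10⁶) / (8.03 × 10⁸)³
   = 1.92 × 10⁻⁵ m/s²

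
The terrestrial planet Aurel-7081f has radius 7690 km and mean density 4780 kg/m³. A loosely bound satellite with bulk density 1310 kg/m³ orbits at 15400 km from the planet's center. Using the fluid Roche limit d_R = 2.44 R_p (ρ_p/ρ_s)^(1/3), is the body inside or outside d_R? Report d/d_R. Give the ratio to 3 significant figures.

d_R = 2.44 × (7690 km) × (4780/1310)^(1/3) = 28890 km
d/d_R = (15400) / (28890) = 0.533
Since d/d_R < 1, the body is inside the Roche limit.

inside; d/d_R ≈ 0.533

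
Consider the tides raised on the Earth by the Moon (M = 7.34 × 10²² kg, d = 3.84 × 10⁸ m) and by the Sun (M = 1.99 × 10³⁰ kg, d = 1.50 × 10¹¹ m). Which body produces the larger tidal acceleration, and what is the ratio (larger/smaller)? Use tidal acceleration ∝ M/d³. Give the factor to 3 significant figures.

The tide-raising term goes as M/d³ (the gradient of a 1/d² field).
The Moon: (7.34 × 10²²) / (3.84 × 10⁸)³ = 1.296 × 10⁻³
The Sun: (1.99 × 10³⁰) / (1.50 × 10¹¹)³ = 5.896 × 10⁻⁴
Ratio (larger/smaller) = 2.20

The Moon, by a factor of ≈ 2.20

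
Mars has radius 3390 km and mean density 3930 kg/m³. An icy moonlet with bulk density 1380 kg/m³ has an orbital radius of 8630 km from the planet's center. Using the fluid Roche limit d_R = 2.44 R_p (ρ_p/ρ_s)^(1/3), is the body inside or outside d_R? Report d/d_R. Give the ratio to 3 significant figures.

d_R = 2.44 × (3390 km) × (3930/1380)^(1/3) = 11720 km
d/d_R = (8630) / (11720) = 0.736
Since d/d_R < 1, the body is inside the Roche limit.

inside; d/d_R ≈ 0.736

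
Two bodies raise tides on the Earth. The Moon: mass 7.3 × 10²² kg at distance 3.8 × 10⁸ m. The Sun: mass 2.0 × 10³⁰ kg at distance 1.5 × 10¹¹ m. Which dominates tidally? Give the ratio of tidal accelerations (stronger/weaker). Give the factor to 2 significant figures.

The Moon, by a factor of ≈ 2.2

Tidal acceleration ∝ M/d³, so compare M/d³ for each.
The Moon: (7.3 × 10²²) / (3.8 × 10⁸)³ = 1.330 × 10⁻³
The Sun: (2.0 × 10³⁰) / (1.5 × 10¹¹)³ = 5.926 × 10⁻⁴
Ratio (larger/smaller) = 2.2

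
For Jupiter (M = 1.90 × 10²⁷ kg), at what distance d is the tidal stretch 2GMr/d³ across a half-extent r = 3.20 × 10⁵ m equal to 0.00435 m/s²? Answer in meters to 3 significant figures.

2GMr/d³ = a_tidal  ⇒  d = (2GMr / a_tidal)^(1/3)
d = (2 × 6.674×10⁻¹¹ × (1.90 × 10²⁷) × (3.20 × 10⁵) / (0.00435))^(1/3)
  = 2.65 × 10⁸ m

2.65 × 10⁸ m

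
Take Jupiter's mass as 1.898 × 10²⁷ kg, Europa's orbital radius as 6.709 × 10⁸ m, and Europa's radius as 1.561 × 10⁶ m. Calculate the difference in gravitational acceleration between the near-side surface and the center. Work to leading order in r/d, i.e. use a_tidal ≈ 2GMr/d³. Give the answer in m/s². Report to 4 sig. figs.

Since r ≪ d, expand the inverse-square field across one radius to get the leading 2GMr/d³ term.
a_tidal = 2GMr/d³
        = 2 × (6.674 × 10⁻¹¹) × (1.898 × 10²⁷) × (1.561 × 10⁶) / (6.709 × 10⁸)³
        = 1.310 × 10⁻³ m/s²

1.310 × 10⁻³ m/s²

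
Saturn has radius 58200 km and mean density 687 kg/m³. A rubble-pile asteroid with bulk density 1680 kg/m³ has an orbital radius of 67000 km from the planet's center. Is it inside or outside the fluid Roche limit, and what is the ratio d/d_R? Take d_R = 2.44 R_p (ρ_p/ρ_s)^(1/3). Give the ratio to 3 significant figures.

inside; d/d_R ≈ 0.636

d_R = 2.44 × (58200 km) × (687/1680)^(1/3) = 1.054 × 10⁵ km
d/d_R = (67000) / (1.054 × 10⁵) = 0.636
Since d/d_R < 1, the body is inside the Roche limit.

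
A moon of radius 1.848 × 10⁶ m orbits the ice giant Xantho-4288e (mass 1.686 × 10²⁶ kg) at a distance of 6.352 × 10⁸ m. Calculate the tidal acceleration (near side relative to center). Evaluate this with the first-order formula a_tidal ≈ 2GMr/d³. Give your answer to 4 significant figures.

The tidal stretch is the gradient of GM/d² times the body's extent r, hence the 1/d³ dependence.
Δa = 2GMr/d³
   = 2 × (6.674 × 10⁻¹¹) × (1.686 × 10²⁶) × (1.848 × 10⁶) / (6.352 × 10⁸)³
   = 1.623 × 10⁻⁴ m/s²

1.623 × 10⁻⁴ m/s²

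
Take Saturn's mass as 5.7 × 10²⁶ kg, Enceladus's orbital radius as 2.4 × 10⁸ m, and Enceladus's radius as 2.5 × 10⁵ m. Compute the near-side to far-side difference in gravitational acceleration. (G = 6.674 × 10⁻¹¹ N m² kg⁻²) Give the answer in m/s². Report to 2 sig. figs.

a_tidal = 4GMr/d³
        = 4 × (6.674 × 10⁻¹¹) × (5.7 × 10²⁶) × (2.5 × 10⁵) / (2.4 × 10⁸)³
        = 2.8 × 10⁻³ m/s²

2.8 × 10⁻³ m/s²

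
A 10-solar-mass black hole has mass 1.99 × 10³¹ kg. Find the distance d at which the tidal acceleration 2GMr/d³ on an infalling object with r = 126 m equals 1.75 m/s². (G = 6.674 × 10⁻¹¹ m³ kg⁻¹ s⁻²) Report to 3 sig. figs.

5.76 × 10⁷ m

2GMr/d³ = a_tidal  ⇒  d = (2GMr / a_tidal)^(1/3)
d = (2 × 6.674×10⁻¹¹ × (1.99 × 10³¹) × (126) / (1.75))^(1/3)
  = 5.76 × 10⁷ m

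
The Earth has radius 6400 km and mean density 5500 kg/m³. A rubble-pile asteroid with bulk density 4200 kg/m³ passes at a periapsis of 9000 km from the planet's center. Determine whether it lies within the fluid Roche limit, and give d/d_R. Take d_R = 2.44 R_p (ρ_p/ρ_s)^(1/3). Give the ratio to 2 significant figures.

d_R = 2.44 × (6400 km) × (5500/4200)^(1/3) = 17080 km
d/d_R = (9000) / (17080) = 0.53
Since d/d_R < 1, the body is inside the Roche limit.

inside; d/d_R ≈ 0.53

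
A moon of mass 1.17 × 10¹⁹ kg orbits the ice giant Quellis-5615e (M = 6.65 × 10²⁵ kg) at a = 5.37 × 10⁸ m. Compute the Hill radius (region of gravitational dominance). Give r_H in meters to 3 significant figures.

r_H ≈ a (m/3M)^(1/3)
    = (5.37 × 10⁸) × (1.17 × 10¹⁹ / (3 × 6.65 × 10²⁵))^(1/3)
    = 2.09 × 10⁶ m

2.09 × 10⁶ m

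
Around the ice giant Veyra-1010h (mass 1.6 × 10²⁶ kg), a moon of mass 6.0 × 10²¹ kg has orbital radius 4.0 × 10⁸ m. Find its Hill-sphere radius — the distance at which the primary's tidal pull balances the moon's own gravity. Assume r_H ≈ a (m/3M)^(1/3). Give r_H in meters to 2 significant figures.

9.3 × 10⁶ m

r_H ≈ a (m/3M)^(1/3)
    = (4.0 × 10⁸) × (6.0 × 10²¹ / (3 × 1.6 × 10²⁶))^(1/3)
    = 9.3 × 10⁶ m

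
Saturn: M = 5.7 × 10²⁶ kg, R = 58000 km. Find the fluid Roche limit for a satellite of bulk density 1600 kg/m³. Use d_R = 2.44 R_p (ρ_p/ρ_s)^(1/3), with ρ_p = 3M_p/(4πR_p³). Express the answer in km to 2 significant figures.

ρ_p = 3M_p/(4πR_p³) = 3 × (5.7 × 10²⁶) / (4π × (5.8 × 10⁷ m)³) = 700 kg/m³
d_R = 2.44 × 58000 km × (700/1600)^(1/3)
    = 1.1 × 10⁵ km

1.1 × 10⁵ km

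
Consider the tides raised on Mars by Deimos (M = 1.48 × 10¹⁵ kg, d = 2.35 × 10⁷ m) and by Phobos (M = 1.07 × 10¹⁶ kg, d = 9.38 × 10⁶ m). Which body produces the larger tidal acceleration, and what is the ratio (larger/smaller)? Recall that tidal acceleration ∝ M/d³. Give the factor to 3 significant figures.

Phobos, by a factor of ≈ 114

Tidal stretch scales as M/d³; compute that for each body.
Deimos: (1.48 × 10¹⁵) / (2.35 × 10⁷)³ = 1.140 × 10⁻⁷
Phobos: (1.07 × 10¹⁶) / (9.38 × 10⁶)³ = 1.297 × 10⁻⁵
Ratio (larger/smaller) = 114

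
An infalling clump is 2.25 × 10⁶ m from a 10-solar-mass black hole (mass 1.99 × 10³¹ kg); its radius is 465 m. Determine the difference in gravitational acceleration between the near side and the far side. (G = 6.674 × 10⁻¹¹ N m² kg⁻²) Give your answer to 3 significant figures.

2.17 × 10⁵ m/s²

Δg = 4GMr/d³
   = 4 × (6.674 × 10⁻¹¹) × (1.99 × 10³¹) × (465) / (2.25 × 10⁶)³
   = 2.17 × 10⁵ m/s²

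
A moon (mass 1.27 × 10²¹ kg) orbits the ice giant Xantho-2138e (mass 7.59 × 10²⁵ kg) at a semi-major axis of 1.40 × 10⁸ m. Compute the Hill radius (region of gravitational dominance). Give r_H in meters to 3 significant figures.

2.48 × 10⁶ m

r_H ≈ a (m/3M)^(1/3)
    = (1.40 × 10⁸) × (1.27 × 10²¹ / (3 × 7.59 × 10²⁵))^(1/3)
    = 2.48 × 10⁶ m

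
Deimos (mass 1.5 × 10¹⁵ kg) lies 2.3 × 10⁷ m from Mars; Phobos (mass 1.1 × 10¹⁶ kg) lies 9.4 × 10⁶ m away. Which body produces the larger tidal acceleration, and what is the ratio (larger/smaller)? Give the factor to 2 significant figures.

Phobos, by a factor of ≈ 110

The tide-raising term goes as M/d³ (the gradient of a 1/d² field).
Deimos: (1.5 × 10¹⁵) / (2.3 × 10⁷)³ = 1.233 × 10⁻⁷
Phobos: (1.1 × 10¹⁶) / (9.4 × 10⁶)³ = 1.324 × 10⁻⁵
Ratio (larger/smaller) = 110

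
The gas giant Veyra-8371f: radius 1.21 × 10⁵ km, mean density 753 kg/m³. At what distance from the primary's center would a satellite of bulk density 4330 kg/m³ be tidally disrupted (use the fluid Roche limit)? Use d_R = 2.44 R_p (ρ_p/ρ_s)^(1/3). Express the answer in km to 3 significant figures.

1.65 × 10⁵ km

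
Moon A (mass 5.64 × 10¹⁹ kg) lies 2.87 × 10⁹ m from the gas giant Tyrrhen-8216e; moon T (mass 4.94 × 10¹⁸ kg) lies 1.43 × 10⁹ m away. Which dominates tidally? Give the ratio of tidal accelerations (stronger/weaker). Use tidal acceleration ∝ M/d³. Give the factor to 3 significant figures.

Moon A, by a factor of ≈ 1.41

The tide-raising term goes as M/d³ (the gradient of a 1/d² field).
Moon A: (5.64 × 10¹⁹) / (2.87 × 10⁹)³ = 2.386 × 10⁻⁹
Moon T: (4.94 × 10¹⁸) / (1.43 × 10⁹)³ = 1.689 × 10⁻⁹
Ratio (larger/smaller) = 1.41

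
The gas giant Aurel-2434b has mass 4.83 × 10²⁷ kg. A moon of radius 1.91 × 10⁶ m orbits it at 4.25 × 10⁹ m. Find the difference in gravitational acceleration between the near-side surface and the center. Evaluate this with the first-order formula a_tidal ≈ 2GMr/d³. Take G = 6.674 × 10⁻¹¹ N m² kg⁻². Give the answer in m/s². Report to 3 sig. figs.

1.60 × 10⁻⁵ m/s²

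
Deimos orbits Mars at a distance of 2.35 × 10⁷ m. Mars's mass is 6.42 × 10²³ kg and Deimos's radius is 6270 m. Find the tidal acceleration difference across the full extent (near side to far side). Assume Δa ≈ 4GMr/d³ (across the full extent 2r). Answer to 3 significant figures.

Δg = 4GMr/d³
   = 4 × (6.674 × 10⁻¹¹) × (6.42 × 10²³) × (6270) / (2.35 × 10⁷)³
   = 8.28 × 10⁻⁵ m/s²

8.28 × 10⁻⁵ m/s²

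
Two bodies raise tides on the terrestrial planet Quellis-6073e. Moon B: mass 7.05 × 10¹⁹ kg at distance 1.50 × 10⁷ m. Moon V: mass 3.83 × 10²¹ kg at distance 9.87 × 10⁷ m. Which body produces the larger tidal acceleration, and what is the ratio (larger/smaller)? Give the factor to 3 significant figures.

Moon B, by a factor of ≈ 5.24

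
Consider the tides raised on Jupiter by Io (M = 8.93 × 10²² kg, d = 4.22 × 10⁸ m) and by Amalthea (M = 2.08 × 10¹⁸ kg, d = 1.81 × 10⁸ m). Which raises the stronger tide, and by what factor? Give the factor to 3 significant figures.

Io, by a factor of ≈ 3390

The tide-raising term goes as M/d³ (the gradient of a 1/d² field).
Io: (8.93 × 10²²) / (4.22 × 10⁸)³ = 1.188 × 10⁻³
Amalthea: (2.08 × 10¹⁸) / (1.81 × 10⁸)³ = 3.508 × 10⁻⁷
Ratio (larger/smaller) = 3390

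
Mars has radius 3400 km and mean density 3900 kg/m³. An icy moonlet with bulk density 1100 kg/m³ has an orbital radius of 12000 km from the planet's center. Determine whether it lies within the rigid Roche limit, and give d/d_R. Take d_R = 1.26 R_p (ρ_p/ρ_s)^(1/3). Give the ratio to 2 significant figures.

d_R = 1.26 × (3400 km) × (3900/1100)^(1/3) = 6532 km
d/d_R = (12000) / (6532) = 1.8
Since d/d_R > 1, the body is outside the Roche limit.

outside; d/d_R ≈ 1.8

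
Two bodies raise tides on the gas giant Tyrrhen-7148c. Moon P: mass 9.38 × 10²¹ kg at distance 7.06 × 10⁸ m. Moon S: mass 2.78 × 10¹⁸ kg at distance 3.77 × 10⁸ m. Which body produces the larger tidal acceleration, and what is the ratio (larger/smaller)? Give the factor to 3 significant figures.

The tide-raising term goes as M/d³ (the gradient of a 1/d² field).
Moon P: (9.38 × 10²¹) / (7.06 × 10⁸)³ = 2.666 × 10⁻⁵
Moon S: (2.78 × 10¹⁸) / (3.77 × 10⁸)³ = 5.188 × 10⁻⁸
Ratio (larger/smaller) = 514

Moon P, by a factor of ≈ 514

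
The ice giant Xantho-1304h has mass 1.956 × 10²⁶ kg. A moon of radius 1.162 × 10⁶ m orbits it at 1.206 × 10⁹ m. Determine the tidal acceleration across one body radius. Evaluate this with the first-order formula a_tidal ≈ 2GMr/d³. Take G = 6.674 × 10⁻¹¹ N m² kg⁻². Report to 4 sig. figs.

Δg = 2GMr/d³
   = 2 × (6.674 × 10⁻¹¹) × (1.956 × 10²⁶) × (1.162 × 10⁶) / (1.206 × 10⁹)³
   = 1.730 × 10⁻⁵ m/s²

1.730 × 10⁻⁵ m/s²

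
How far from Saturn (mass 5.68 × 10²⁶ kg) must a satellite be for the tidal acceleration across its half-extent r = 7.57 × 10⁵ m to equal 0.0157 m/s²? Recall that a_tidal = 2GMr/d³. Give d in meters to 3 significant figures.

1.54 × 10⁸ m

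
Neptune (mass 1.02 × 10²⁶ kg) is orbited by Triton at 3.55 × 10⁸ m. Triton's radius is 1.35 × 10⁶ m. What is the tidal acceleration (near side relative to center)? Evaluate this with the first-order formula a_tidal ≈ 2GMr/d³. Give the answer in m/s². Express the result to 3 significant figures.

Δa = 2GMr/d³
   = 2 × (6.674 × 10⁻¹¹) × (1.02 × 10²⁶) × (1.35 × 10⁶) / (3.55 × 10⁸)³
   = 4.11 × 10⁻⁴ m/s²

4.11 × 10⁻⁴ m/s²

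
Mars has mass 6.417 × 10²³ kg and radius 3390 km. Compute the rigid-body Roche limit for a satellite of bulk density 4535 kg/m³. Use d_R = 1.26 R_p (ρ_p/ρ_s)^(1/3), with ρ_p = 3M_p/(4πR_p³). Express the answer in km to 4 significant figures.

ρ_p = 3M_p/(4πR_p³) = 3 × (6.417 × 10²³) / (4π × (3.390 × 10⁶ m)³) = 3932 kg/m³
d_R = 1.26 × 3390 km × (3932/4535)^(1/3)
    = 4073 km

4073 km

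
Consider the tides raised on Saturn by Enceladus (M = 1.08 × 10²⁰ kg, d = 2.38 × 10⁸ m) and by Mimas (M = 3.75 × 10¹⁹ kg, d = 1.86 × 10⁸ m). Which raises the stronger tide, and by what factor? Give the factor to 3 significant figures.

Enceladus, by a factor of ≈ 1.37

Tidal acceleration ∝ M/d³, so compare M/d³ for each.
Enceladus: (1.08 × 10²⁰) / (2.38 × 10⁸)³ = 8.011 × 10⁻⁶
Mimas: (3.75 × 10¹⁹) / (1.86 × 10⁸)³ = 5.828 × 10⁻⁶
Ratio (larger/smaller) = 1.37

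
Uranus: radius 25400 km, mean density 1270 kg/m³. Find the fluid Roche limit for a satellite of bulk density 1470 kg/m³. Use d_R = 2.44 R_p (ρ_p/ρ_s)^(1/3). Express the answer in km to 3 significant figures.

59000 km

d_R = 2.44 × 25400 km × (1270/1470)^(1/3)
    = 59000 km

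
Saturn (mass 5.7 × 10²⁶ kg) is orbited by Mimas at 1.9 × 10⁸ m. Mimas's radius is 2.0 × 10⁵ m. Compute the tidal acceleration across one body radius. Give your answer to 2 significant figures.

a_tidal = 2GMr/d³
        = 2 × (6.674 × 10⁻¹¹) × (5.7 × 10²⁶) × (2.0 × 10⁵) / (1.9 × 10⁸)³
        = 2.2 × 10⁻³ m/s²

2.2 × 10⁻³ m/s²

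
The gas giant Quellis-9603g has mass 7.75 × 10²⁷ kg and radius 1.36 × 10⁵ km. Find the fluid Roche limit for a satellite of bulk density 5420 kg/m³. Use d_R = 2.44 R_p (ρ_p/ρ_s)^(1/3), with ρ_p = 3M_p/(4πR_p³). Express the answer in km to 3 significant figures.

1.71 × 10⁵ km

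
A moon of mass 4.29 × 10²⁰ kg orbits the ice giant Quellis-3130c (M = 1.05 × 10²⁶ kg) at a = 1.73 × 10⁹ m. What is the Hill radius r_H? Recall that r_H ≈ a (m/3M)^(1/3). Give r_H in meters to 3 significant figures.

r_H ≈ a (m/3M)^(1/3)
    = (1.73 × 10⁹) × (4.29 × 10²⁰ / (3 × 1.05 × 10²⁶))^(1/3)
    = 1.92 × 10⁷ m

1.92 × 10⁷ m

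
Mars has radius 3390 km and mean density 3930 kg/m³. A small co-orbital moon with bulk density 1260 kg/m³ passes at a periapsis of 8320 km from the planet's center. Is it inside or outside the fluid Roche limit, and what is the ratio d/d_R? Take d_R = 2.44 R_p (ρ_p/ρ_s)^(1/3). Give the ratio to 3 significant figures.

inside; d/d_R ≈ 0.688

d_R = 2.44 × (3390 km) × (3930/1260)^(1/3) = 12090 km
d/d_R = (8320) / (12090) = 0.688
Since d/d_R < 1, the body is inside the Roche limit.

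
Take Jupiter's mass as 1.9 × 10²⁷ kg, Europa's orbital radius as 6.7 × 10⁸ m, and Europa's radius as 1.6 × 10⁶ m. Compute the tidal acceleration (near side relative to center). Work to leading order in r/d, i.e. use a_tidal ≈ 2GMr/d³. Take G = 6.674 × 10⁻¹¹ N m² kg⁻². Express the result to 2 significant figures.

1.3 × 10⁻³ m/s²

Differencing GM/(d−r)² and GM/d² to first order in r/d gives 2GMr/d³.
a_tidal = 2GMr/d³
        = 2 × (6.674 × 10⁻¹¹) × (1.9 × 10²⁷) × (1.6 × 10⁶) / (6.7 × 10⁸)³
        = 1.3 × 10⁻³ m/s²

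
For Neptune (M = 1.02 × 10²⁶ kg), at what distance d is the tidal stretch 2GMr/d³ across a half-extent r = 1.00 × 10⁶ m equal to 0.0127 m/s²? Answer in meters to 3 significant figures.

1.02 × 10⁸ m

2GMr/d³ = a_tidal  ⇒  d = (2GMr / a_tidal)^(1/3)
d = (2 × 6.674×10⁻¹¹ × (1.02 × 10²⁶) × (1.00 × 10⁶) / (0.0127))^(1/3)
  = 1.02 × 10⁸ m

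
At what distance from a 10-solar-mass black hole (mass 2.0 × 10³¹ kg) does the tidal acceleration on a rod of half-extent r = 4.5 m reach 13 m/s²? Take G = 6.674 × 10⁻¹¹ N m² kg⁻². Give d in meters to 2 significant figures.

2GMr/d³ = a_tidal  ⇒  d = (2GMr / a_tidal)^(1/3)
d = (2 × 6.674×10⁻¹¹ × (2.0 × 10³¹) × (4.5) / (13))^(1/3)
  = 9.7 × 10⁶ m

9.7 × 10⁶ m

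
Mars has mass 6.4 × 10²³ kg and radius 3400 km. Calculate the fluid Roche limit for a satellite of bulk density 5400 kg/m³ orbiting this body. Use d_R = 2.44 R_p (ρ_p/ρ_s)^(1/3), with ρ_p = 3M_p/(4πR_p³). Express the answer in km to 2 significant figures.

7400 km

ρ_p = 3M_p/(4πR_p³) = 3 × (6.4 × 10²³) / (4π × (3.4 × 10⁶ m)³) = 3900 kg/m³
d_R = 2.44 × 3400 km × (3900/5400)^(1/3)
    = 7400 km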